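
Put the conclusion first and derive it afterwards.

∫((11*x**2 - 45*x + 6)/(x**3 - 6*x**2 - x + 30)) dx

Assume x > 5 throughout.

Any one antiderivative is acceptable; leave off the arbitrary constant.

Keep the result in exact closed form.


The answer is 4*log(x - 5) + 3*log(x - 3) + 4*log(x + 2).
Step 1. Decompose ∫((11*x**2 - 45*x + 6)/(x**3 - 6*x**2 - x + 30)) dx by partial fractions, (11*x**2 - 45*x + 6)/(x**3 - 6*x**2 - x + 30) = 4/(x + 2) + 3/(x - 3) + 4/(x - 5): now ∫(4/(x - 5)) dx + ∫(3/(x - 3)) dx + ∫(4/(x + 2)) dx.
Step 2. Evaluate the standard form [assuming x > 5]: now 4*log(x - 5) + ∫(3/(x - 3)) dx + ∫(4/(x + 2)) dx.
Step 3. Evaluate the standard form [assuming x > -2]: now 4*log(x - 5) + 4*log(x + 2) + ∫(3/(x - 3)) dx.
Step 4. Evaluate the standard form [assuming x > 3]: now 4*log(x - 5) + 3*log(x - 3) + 4*log(x + 2).
Answer: 4*log(x - 5) + 3*log(x - 3) + 4*log(x + 2).


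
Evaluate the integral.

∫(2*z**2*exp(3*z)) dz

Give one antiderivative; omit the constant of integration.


Answer: 2*z**2*exp(3*z)/3 - 4*z*exp(3*z)/9 + 4*exp(3*z)/27.


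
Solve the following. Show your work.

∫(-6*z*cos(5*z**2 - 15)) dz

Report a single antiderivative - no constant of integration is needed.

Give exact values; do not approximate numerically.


Step 1. Substitute u = z**2 - 3, turning ∫(-6*z*cos(5*z**2 - 15)) dz into ∫(-3*cos(5*u)) du: now ∫(-3*cos(5*u)) du.
Step 2. Evaluate the standard form: now -3*sin(5*u)/5.
Step 3. Substitute back u = z**2 - 3: now -3*sin(5*z**2 - 15)/5.
Answer: -3*sin(5*z**2 - 15)/5.


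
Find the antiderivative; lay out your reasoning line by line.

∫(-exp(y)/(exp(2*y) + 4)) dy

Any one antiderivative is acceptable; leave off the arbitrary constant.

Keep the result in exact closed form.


Step 1. Substitute u = exp(y), turning ∫(-exp(y)/(exp(2*y) + 4)) dy into ∫(-1/(u**2 + 4)) du: now ∫(-1/(u**2 + 4)) du.
Step 2. Evaluate the standard form: now -atan(u/2)/2.
Step 3. Substitute back u = exp(y): now -atan(exp(y)/2)/2.
Answer: -atan(exp(y)/2)/2.


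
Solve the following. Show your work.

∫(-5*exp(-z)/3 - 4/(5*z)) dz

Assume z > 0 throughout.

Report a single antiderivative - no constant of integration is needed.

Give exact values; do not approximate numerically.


Step 1. Rewrite: now ∫(-4/(5*z)) dz + ∫(-5*exp(-z)/3) dz.
Step 2. Evaluate the standard form [assuming z > 0]: now -4*log(z)/5 + ∫(-5*exp(-z)/3) dz.
Step 3. Evaluate the standard form: now -4*log(z)/5 + 5*exp(-z)/3.
Answer: -4*log(z)/5 + 5*exp(-z)/3.


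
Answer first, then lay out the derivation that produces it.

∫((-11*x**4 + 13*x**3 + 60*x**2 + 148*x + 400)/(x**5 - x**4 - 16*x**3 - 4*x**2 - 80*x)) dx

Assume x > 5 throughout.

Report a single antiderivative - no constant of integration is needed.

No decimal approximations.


The answer is -5*log(x) - 2*log(x - 5) - 4*log(x + 4) - 2*atan(x/2).
Step 1. Decompose ∫((-11*x**4 + 13*x**3 + 60*x**2 + 148*x + 400)/(x**5 - x**4 - 16*x**3 - 4*x**2 - 80*x)) dx by partial fractions, (-11*x**4 + 13*x**3 + 60*x**2 + 148*x + 400)/(x**5 - x**4 - 16*x**3 - 4*x**2 - 80*x) = -4/(x**2 + 4) - 4/(x + 4) - 2/(x - 5) - 5/x: now ∫(-5/x) dx + ∫(-2/(x - 5)) dx + ∫(-4/(x + 4)) dx + ∫(-4/(x**2 + 4)) dx.
Step 2. Evaluate the standard form [assuming x > 5]: now -2*log(x - 5) + ∫(-5/x) dx + ∫(-4/(x + 4)) dx + ∫(-4/(x**2 + 4)) dx.
Step 3. Evaluate the standard form [assuming x > 0]: now -5*log(x) - 2*log(x - 5) + ∫(-4/(x + 4)) dx + ∫(-4/(x**2 + 4)) dx.
Step 4. Evaluate the standard form [assuming x > -4]: now -5*log(x) - 2*log(x - 5) - 4*log(x + 4) + ∫(-4/(x**2 + 4)) dx.
Step 5. Evaluate the standard form: now -5*log(x) - 2*log(x - 5) - 4*log(x + 4) - 2*atan(x/2).
Answer: -5*log(x) - 2*log(x - 5) - 4*log(x + 4) - 2*atan(x/2).


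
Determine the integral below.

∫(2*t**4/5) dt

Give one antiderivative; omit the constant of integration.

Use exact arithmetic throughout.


Answer: 2*t**5/25.


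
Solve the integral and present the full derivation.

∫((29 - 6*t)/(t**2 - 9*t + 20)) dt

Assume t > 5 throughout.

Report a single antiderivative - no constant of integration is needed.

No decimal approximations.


Step 1. Decompose ∫((29 - 6*t)/(t**2 - 9*t + 20)) dt by partial fractions, (29 - 6*t)/(t**2 - 9*t + 20) = -5/(t - 4) - 1/(t - 5): now ∫(-1/(t - 5)) dt + ∫(-5/(t - 4)) dt.
Step 2. Evaluate the standard form [assuming t > 5]: now -log(t - 5) + ∫(-5/(t - 4)) dt.
Step 3. Evaluate the standard form [assuming t > 4]: now -log(t - 5) - 5*log(t - 4).
Answer: -log(t - 5) - 5*log(t - 4).


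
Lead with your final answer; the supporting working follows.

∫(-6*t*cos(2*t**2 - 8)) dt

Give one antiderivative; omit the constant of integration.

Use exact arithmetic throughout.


The answer is -3*sin(2*t**2 - 8)/2.
Step 1. Substitute u = t**2 - 4, turning ∫(-6*t*cos(2*t**2 - 8)) dt into ∫(-3*cos(2*u)) du: now ∫(-3*cos(2*u)) du.
Step 2. Evaluate the standard form: now -3*sin(2*u)/2.
Step 3. Substitute back u = t**2 - 4: now -3*sin(2*t**2 - 8)/2.
Answer: -3*sin(2*t**2 - 8)/2.


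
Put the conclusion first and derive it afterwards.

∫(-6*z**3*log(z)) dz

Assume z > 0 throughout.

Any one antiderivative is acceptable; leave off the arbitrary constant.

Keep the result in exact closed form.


The answer is -3*z**4*log(z)/2 + 3*z**4/8.
Step 1. Integrate ∫(-6*z**3*log(z)) dz by parts with u = log(z), dv = (-6*z**3) dz, so v = -3*z**4/2 [assuming z > 0]: now -3*z**4*log(z)/2 + ∫(3*z**3/2) dz.
Step 2. Evaluate the standard form: now -3*z**4*log(z)/2 + 3*z**4/8.
Answer: -3*z**4*log(z)/2 + 3*z**4/8.


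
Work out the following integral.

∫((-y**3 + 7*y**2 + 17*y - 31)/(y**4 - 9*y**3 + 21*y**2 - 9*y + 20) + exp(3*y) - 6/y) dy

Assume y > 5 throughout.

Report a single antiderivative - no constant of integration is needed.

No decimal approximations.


Answer: exp(3*y)/3 - 6*log(y) + 4*log(y - 5) - 5*log(y - 4) - 2*atan(y).


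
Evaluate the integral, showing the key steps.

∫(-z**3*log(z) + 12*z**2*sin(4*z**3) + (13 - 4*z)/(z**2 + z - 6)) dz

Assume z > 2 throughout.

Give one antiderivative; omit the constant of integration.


Step 1. Rewrite: now ∫(12*z**2*sin(4*z**3)) dz + ∫(-z**3*log(z)) dz + ∫((13 - 4*z)/(z**2 + z - 6)) dz.
Step 2. Decompose ∫((13 - 4*z)/(z**2 + z - 6)) dz by partial fractions, (13 - 4*z)/(z**2 + z - 6) = -5/(z + 3) + 1/(z - 2): now ∫(12*z**2*sin(4*z**3)) dz + ∫(-z**3*log(z)) dz + ∫(1/(z - 2)) dz + ∫(-5/(z + 3)) dz.
Step 3. Evaluate the standard form [assuming z > 2]: now log(z - 2) + ∫(12*z**2*sin(4*z**3)) dz + ∫(-z**3*log(z)) dz + ∫(-5/(z + 3)) dz.
Step 4. Evaluate the standard form [assuming z > -3]: now log(z - 2) - 5*log(z + 3) + ∫(12*z**2*sin(4*z**3)) dz + ∫(-z**3*log(z)) dz.
Step 5. Substitute u = z**3, turning ∫(12*z**2*sin(4*z**3)) dz into ∫(4*sin(4*u)) du: now log(z - 2) - 5*log(z + 3) + ∫(-z**3*log(z)) dz + ∫(4*sin(4*u)) du.
Step 6. Evaluate the standard form: now log(z - 2) - 5*log(z + 3) - cos(4*u) + ∫(-z**3*log(z)) dz.
Step 7. Substitute back u = z**3: now log(z - 2) - 5*log(z + 3) - cos(4*z**3) + ∫(-z**3*log(z)) dz.
Step 8. Integrate ∫(-z**3*log(z)) dz by parts with u = log(z), dv = (-z**3) dz, so v = -z**4/4 [assuming z > 0]: now -z**4*log(z)/4 + log(z - 2) - 5*log(z + 3) - cos(4*z**3) + ∫(z**3/4) dz.
Step 9. Evaluate the standard form: now -z**4*log(z)/4 + z**4/16 + log(z - 2) - 5*log(z + 3) - cos(4*z**3).
Answer: -z**4*log(z)/4 + z**4/16 + log(z - 2) - 5*log(z + 3) - cos(4*z**3).


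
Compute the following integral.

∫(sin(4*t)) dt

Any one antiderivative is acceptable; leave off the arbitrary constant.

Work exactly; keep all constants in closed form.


Answer: -cos(4*t)/4.


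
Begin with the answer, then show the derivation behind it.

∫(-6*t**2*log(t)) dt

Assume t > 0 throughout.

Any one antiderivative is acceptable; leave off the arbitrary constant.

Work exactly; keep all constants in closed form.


The answer is -2*t**3*log(t) + 2*t**3/3.
Step 1. Integrate ∫(-6*t**2*log(t)) dt by parts with u = log(t), dv = (-6*t**2) dt, so v = -2*t**3 [assuming t > 0]: now -2*t**3*log(t) + ∫(2*t**2) dt.
Step 2. Evaluate the standard form: now -2*t**3*log(t) + 2*t**3/3.
Answer: -2*t**3*log(t) + 2*t**3/3.


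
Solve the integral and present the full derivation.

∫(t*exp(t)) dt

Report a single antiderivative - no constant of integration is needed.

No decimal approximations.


Step 1. Integrate ∫(t*exp(t)) dt by parts with u = t, dv = (exp(t)) dt, so v = exp(t): now t*exp(t) + ∫(-exp(t)) dt.
Step 2. Evaluate the standard form: now t*exp(t) - exp(t).
Answer: t*exp(t) - exp(t).


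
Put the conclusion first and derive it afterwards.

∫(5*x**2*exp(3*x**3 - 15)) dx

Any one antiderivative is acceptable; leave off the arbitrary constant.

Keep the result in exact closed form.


The answer is 5*exp(3*x**3 - 15)/9.
Step 1. Substitute u = x**3 - 5, turning ∫(5*x**2*exp(3*x**3 - 15)) dx into ∫(5*exp(3*u)/3) du: now ∫(5*exp(3*u)/3) du.
Step 2. Evaluate the standard form: now 5*exp(3*u)/9.
Step 3. Substitute back u = x**3 - 5: now 5*exp(3*x**3 - 15)/9.
Answer: 5*exp(3*x**3 - 15)/9.


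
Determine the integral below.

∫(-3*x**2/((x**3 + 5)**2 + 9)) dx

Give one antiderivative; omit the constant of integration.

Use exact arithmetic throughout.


Answer: -atan(x**3/3 + 5/3)/3.


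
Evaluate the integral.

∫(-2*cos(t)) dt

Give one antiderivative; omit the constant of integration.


Answer: -2*sin(t).


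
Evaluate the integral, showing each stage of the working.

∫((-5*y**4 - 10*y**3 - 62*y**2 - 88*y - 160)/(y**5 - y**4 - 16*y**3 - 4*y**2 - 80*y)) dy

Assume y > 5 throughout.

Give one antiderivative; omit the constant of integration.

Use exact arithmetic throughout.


Step 1. Decompose ∫((-5*y**4 - 10*y**3 - 62*y**2 - 88*y - 160)/(y**5 - y**4 - 16*y**3 - 4*y**2 - 80*y)) dy by partial fractions, (-5*y**4 - 10*y**3 - 62*y**2 - 88*y - 160)/(y**5 - y**4 - 16*y**3 - 4*y**2 - 80*y) = 2/(y**2 + 4) - 2/(y + 4) - 5/(y - 5) + 2/y: now ∫(2/y) dy + ∫(-5/(y - 5)) dy + ∫(-2/(y + 4)) dy + ∫(2/(y**2 + 4)) dy.
Step 2. Evaluate the standard form [assuming y > 0]: now 2*log(y) + ∫(-5/(y - 5)) dy + ∫(-2/(y + 4)) dy + ∫(2/(y**2 + 4)) dy.
Step 3. Evaluate the standard form [assuming y > -4]: now 2*log(y) - 2*log(y + 4) + ∫(-5/(y - 5)) dy + ∫(2/(y**2 + 4)) dy.
Step 4. Evaluate the standard form [assuming y > 5]: now 2*log(y) - 5*log(y - 5) - 2*log(y + 4) + ∫(2/(y**2 + 4)) dy.
Step 5. Evaluate the standard form: now 2*log(y) - 5*log(y - 5) - 2*log(y + 4) + atan(y/2).
Answer: 2*log(y) - 5*log(y - 5) - 2*log(y + 4) + atan(y/2).


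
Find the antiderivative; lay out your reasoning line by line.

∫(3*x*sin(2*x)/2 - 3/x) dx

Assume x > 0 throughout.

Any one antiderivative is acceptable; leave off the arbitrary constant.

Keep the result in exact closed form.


Step 1. Rewrite: now ∫(-3/x) dx + ∫(3*x*sin(2*x)/2) dx.
Step 2. Integrate ∫(3*x*sin(2*x)/2) dx by parts with u = x, dv = (3*sin(2*x)/2) dx, so v = -3*cos(2*x)/4: now -3*x*cos(2*x)/4 + ∫(-3/x) dx + ∫(3*cos(2*x)/4) dx.
Step 3. Evaluate the standard form: now -3*x*cos(2*x)/4 + 3*sin(2*x)/8 + ∫(-3/x) dx.
Step 4. Evaluate the standard form [assuming x > 0]: now -3*x*cos(2*x)/4 - 3*log(x) + 3*sin(2*x)/8.
Answer: -3*x*cos(2*x)/4 - 3*log(x) + 3*sin(2*x)/8.


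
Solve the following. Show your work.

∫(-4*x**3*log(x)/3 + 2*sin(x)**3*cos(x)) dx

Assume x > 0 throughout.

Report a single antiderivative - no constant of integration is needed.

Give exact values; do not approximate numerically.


Step 1. Rewrite: now ∫(-4*x**3*log(x)/3) dx + ∫(2*sin(x)**3*cos(x)) dx.
Step 2. Substitute u = sin(x), turning ∫(2*sin(x)**3*cos(x)) dx into ∫(2*u**3) du: now ∫(2*u**3) du + ∫(-4*x**3*log(x)/3) dx.
Step 3. Evaluate the standard form: now u**4/2 + ∫(-4*x**3*log(x)/3) dx.
Step 4. Substitute back u = sin(x): now sin(x)**4/2 + ∫(-4*x**3*log(x)/3) dx.
Step 5. Integrate ∫(-4*x**3*log(x)/3) dx by parts with u = log(x), dv = (-4*x**3/3) dx, so v = -x**4/3 [assuming x > 0]: now -x**4*log(x)/3 + sin(x)**4/2 + ∫(x**3/3) dx.
Step 6. Evaluate the standard form: now -x**4*log(x)/3 + x**4/12 + sin(x)**4/2.
Answer: -x**4*log(x)/3 + x**4/12 + sin(x)**4/2.


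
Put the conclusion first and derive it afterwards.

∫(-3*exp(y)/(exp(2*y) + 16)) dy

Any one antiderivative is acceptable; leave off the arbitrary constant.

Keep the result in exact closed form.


The answer is -3*atan(exp(y)/4)/4.
Step 1. Substitute u = exp(y), turning ∫(-3*exp(y)/(exp(2*y) + 16)) dy into ∫(-3/(u**2 + 16)) du: now ∫(-3/(u**2 + 16)) du.
Step 2. Evaluate the standard form: now -3*atan(u/4)/4.
Step 3. Substitute back u = exp(y): now -3*atan(exp(y)/4)/4.
Answer: -3*atan(exp(y)/4)/4.


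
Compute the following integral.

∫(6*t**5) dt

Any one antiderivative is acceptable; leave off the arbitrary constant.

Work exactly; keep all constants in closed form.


Answer: t**6.


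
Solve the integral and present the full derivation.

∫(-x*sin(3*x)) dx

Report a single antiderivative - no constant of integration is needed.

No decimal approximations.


Step 1. Integrate ∫(-x*sin(3*x)) dx by parts with u = x, dv = (-sin(3*x)) dx, so v = cos(3*x)/3: now x*cos(3*x)/3 + ∫(-cos(3*x)/3) dx.
Step 2. Evaluate the standard form: now x*cos(3*x)/3 - sin(3*x)/9.
Answer: x*cos(3*x)/3 - sin(3*x)/9.


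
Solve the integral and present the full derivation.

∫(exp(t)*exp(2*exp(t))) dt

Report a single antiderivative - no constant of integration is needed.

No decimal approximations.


Step 1. Substitute u = exp(t), turning ∫(exp(t)*exp(2*exp(t))) dt into ∫(exp(2*u)) du: now ∫(exp(2*u)) du.
Step 2. Evaluate the standard form: now exp(2*u)/2.
Step 3. Substitute back u = exp(t): now exp(2*exp(t))/2.
Answer: exp(2*exp(t))/2.


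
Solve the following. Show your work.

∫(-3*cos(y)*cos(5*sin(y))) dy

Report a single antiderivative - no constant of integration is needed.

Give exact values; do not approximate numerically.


Step 1. Substitute u = sin(y), turning ∫(-3*cos(y)*cos(5*sin(y))) dy into ∫(-3*cos(5*u)) du: now ∫(-3*cos(5*u)) du.
Step 2. Evaluate the standard form: now -3*sin(5*u)/5.
Step 3. Substitute back u = sin(y): now -3*sin(5*sin(y))/5.
Answer: -3*sin(5*sin(y))/5.


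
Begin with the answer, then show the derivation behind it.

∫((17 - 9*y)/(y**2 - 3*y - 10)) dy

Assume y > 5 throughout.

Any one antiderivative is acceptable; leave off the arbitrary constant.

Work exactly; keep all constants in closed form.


The answer is -4*log(y - 5) - 5*log(y + 2).
Step 1. Decompose ∫((17 - 9*y)/(y**2 - 3*y - 10)) dy by partial fractions, (17 - 9*y)/(y**2 - 3*y - 10) = -5/(y + 2) - 4/(y - 5): now ∫(-4/(y - 5)) dy + ∫(-5/(y + 2)) dy.
Step 2. Evaluate the standard form [assuming y > -2]: now -5*log(y + 2) + ∫(-4/(y - 5)) dy.
Step 3. Evaluate the standard form [assuming y > 5]: now -4*log(y - 5) - 5*log(y + 2).
Answer: -4*log(y - 5) - 5*log(y + 2).


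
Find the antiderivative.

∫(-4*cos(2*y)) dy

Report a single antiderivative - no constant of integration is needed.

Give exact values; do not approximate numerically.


Answer: -2*sin(2*y).


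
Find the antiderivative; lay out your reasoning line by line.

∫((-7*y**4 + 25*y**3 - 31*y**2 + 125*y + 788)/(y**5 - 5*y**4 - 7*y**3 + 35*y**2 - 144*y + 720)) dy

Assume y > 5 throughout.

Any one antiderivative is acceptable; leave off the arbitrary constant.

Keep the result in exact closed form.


Step 1. Decompose ∫((-7*y**4 + 25*y**3 - 31*y**2 + 125*y + 788)/(y**5 - 5*y**4 - 7*y**3 + 35*y**2 - 144*y + 720)) dy by partial fractions, (-7*y**4 + 25*y**3 - 31*y**2 + 125*y + 788)/(y**5 - 5*y**4 - 7*y**3 + 35*y**2 - 144*y + 720) = 4/(y**2 + 9) - 2/(y + 4) - 3/(y - 4) - 2/(y - 5): now ∫(-2/(y - 5)) dy + ∫(-3/(y - 4)) dy + ∫(-2/(y + 4)) dy + ∫(4/(y**2 + 9)) dy.
Step 2. Evaluate the standard form [assuming y > 5]: now -2*log(y - 5) + ∫(-3/(y - 4)) dy + ∫(-2/(y + 4)) dy + ∫(4/(y**2 + 9)) dy.
Step 3. Evaluate the standard form [assuming y > -4]: now -2*log(y - 5) - 2*log(y + 4) + ∫(-3/(y - 4)) dy + ∫(4/(y**2 + 9)) dy.
Step 4. Evaluate the standard form [assuming y > 4]: now -2*log(y - 5) - 3*log(y - 4) - 2*log(y + 4) + ∫(4/(y**2 + 9)) dy.
Step 5. Evaluate the standard form: now -2*log(y - 5) - 3*log(y - 4) - 2*log(y + 4) + 4*atan(y/3)/3.
Answer: -2*log(y - 5) - 3*log(y - 4) - 2*log(y + 4) + 4*atan(y/3)/3.


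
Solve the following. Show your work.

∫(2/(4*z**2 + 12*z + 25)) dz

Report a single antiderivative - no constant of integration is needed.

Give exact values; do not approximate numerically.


Step 1. Substitute u = -2*z - 3, turning ∫(2/(4*z**2 + 12*z + 25)) dz into ∫(-1/(u**2 + 16)) du: now ∫(-1/(u**2 + 16)) du.
Step 2. Evaluate the standard form: now -atan(u/4)/4.
Step 3. Substitute back u = -2*z - 3: now atan(z/2 + 3/4)/4.
Answer: atan(z/2 + 3/4)/4.


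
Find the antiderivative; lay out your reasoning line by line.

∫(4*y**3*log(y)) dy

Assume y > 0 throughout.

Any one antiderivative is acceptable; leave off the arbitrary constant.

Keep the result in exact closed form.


Step 1. Integrate ∫(4*y**3*log(y)) dy by parts with u = log(y), dv = (4*y**3) dy, so v = y**4 [assuming y > 0]: now y**4*log(y) + ∫(-y**3) dy.
Step 2. Evaluate the standard form: now y**4*log(y) - y**4/4.
Answer: y**4*log(y) - y**4/4.


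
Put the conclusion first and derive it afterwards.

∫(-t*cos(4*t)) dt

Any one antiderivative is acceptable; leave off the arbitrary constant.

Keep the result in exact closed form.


The answer is -t*sin(4*t)/4 - cos(4*t)/16.
Step 1. Integrate ∫(-t*cos(4*t)) dt by parts with u = t, dv = (-cos(4*t)) dt, so v = -sin(4*t)/4: now -t*sin(4*t)/4 + ∫(sin(4*t)/4) dt.
Step 2. Evaluate the standard form: now -t*sin(4*t)/4 - cos(4*t)/16.
Answer: -t*sin(4*t)/4 - cos(4*t)/16.


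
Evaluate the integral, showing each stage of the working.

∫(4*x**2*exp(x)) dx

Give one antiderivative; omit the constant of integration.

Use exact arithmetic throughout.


Step 1. Integrate ∫(4*x**2*exp(x)) dx by parts with u = x**2, dv = (4*exp(x)) dx, so v = 4*exp(x): now 4*x**2*exp(x) + ∫(-8*x*exp(x)) dx.
Step 2. Integrate ∫(-8*x*exp(x)) dx by parts with u = x, dv = (-8*exp(x)) dx, so v = -8*exp(x): now 4*x**2*exp(x) - 8*x*exp(x) + ∫(8*exp(x)) dx.
Step 3. Evaluate the standard form: now 4*x**2*exp(x) - 8*x*exp(x) + 8*exp(x).
Answer: 4*x**2*exp(x) - 8*x*exp(x) + 8*exp(x).


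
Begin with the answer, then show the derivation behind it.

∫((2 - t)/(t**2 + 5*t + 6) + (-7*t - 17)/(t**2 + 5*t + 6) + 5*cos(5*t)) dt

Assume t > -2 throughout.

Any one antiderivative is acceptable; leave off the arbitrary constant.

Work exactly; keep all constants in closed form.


The answer is log(t + 2) - 9*log(t + 3) + sin(5*t).
Step 1. Rewrite: now ∫((2 - t)/(t**2 + 5*t + 6)) dt + ∫((-7*t - 17)/(t**2 + 5*t + 6)) dt + ∫(5*cos(5*t)) dt.
Step 2. Evaluate the standard form: now sin(5*t) + ∫((2 - t)/(t**2 + 5*t + 6)) dt + ∫((-7*t - 17)/(t**2 + 5*t + 6)) dt.
Step 3. Decompose ∫((-7*t - 17)/(t**2 + 5*t + 6)) dt by partial fractions, (-7*t - 17)/(t**2 + 5*t + 6) = -4/(t + 3) - 3/(t + 2): now sin(5*t) + ∫((2 - t)/(t**2 + 5*t + 6)) dt + ∫(-3/(t + 2)) dt + ∫(-4/(t + 3)) dt.
Step 4. Evaluate the standard form [assuming t > -2]: now -3*log(t + 2) + sin(5*t) + ∫((2 - t)/(t**2 + 5*t + 6)) dt + ∫(-4/(t + 3)) dt.
Step 5. Evaluate the standard form [assuming t > -3]: now -3*log(t + 2) - 4*log(t + 3) + sin(5*t) + ∫((2 - t)/(t**2 + 5*t + 6)) dt.
Step 6. Decompose ∫((2 - t)/(t**2 + 5*t + 6)) dt by partial fractions, (2 - t)/(t**2 + 5*t + 6) = -5/(t + 3) + 4/(t + 2): now -3*log(t + 2) - 4*log(t + 3) + sin(5*t) + ∫(4/(t + 2)) dt + ∫(-5/(t + 3)) dt.
Step 7. Evaluate the standard form [assuming t > -2]: now log(t + 2) - 4*log(t + 3) + sin(5*t) + ∫(-5/(t + 3)) dt.
Step 8. Evaluate the standard form [assuming t > -3]: now log(t + 2) - 9*log(t + 3) + sin(5*t).
Answer: log(t + 2) - 9*log(t + 3) + sin(5*t).


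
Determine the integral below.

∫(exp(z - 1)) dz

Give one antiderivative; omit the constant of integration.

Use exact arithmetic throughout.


Answer: exp(z - 1).


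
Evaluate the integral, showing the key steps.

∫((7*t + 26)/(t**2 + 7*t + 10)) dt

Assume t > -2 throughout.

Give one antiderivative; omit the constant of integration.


Step 1. Decompose ∫((7*t + 26)/(t**2 + 7*t + 10)) dt by partial fractions, (7*t + 26)/(t**2 + 7*t + 10) = 3/(t + 5) + 4/(t + 2): now ∫(4/(t + 2)) dt + ∫(3/(t + 5)) dt.
Step 2. Evaluate the standard form [assuming t > -5]: now 3*log(t + 5) + ∫(4/(t + 2)) dt.
Step 3. Evaluate the standard form [assuming t > -2]: now 4*log(t + 2) + 3*log(t + 5).
Answer: 4*log(t + 2) + 3*log(t + 5).


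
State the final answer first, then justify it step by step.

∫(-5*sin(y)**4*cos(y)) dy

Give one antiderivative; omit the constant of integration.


The answer is -sin(y)**5.
Step 1. Substitute u = sin(y), turning ∫(-5*sin(y)**4*cos(y)) dy into ∫(-5*u**4) du: now ∫(-5*u**4) du.
Step 2. Evaluate the standard form: now -u**5.
Step 3. Substitute back u = sin(y): now -sin(y)**5.
Answer: -sin(y)**5.


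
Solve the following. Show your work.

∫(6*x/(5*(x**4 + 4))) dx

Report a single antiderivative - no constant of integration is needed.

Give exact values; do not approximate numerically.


Step 1. Substitute u = x**2, turning ∫(6*x/(5*(x**4 + 4))) dx into ∫(3/(5*(u**2 + 4))) du: now ∫(3/(5*(u**2 + 4))) du.
Step 2. Evaluate the standard form: now 3*atan(u/2)/10.
Step 3. Substitute back u = x**2: now 3*atan(x**2/2)/10.
Answer: 3*atan(x**2/2)/10.


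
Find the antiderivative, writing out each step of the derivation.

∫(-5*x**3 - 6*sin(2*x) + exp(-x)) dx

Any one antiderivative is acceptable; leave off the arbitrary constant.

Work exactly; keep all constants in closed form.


Step 1. Rewrite: now ∫(-5*x**3) dx + ∫(exp(-x)) dx + ∫(-6*sin(2*x)) dx.
Step 2. Evaluate the standard form: now 3*cos(2*x) + ∫(-5*x**3) dx + ∫(exp(-x)) dx.
Step 3. Evaluate the standard form: now -5*x**4/4 + 3*cos(2*x) + ∫(exp(-x)) dx.
Step 4. Evaluate the standard form: now -5*x**4/4 + 3*cos(2*x) - exp(-x).
Answer: -5*x**4/4 + 3*cos(2*x) - exp(-x).


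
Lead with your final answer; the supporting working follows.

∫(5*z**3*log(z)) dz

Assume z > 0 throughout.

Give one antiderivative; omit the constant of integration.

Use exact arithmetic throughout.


The answer is 5*z**4*log(z)/4 - 5*z**4/16.
Step 1. Integrate ∫(5*z**3*log(z)) dz by parts with u = log(z), dv = (5*z**3) dz, so v = 5*z**4/4 [assuming z > 0]: now 5*z**4*log(z)/4 + ∫(-5*z**3/4) dz.
Step 2. Evaluate the standard form: now 5*z**4*log(z)/4 - 5*z**4/16.
Answer: 5*z**4*log(z)/4 - 5*z**4/16.


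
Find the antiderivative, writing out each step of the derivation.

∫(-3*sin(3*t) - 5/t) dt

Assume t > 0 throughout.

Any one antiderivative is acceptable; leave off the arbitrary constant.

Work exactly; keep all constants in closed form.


Step 1. Rewrite: now ∫(-5/t) dt + ∫(-3*sin(3*t)) dt.
Step 2. Evaluate the standard form: now cos(3*t) + ∫(-5/t) dt.
Step 3. Evaluate the standard form [assuming t > 0]: now -5*log(t) + cos(3*t).
Answer: -5*log(t) + cos(3*t).


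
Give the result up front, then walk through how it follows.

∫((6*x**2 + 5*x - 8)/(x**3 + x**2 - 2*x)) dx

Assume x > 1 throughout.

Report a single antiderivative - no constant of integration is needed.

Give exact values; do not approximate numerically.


The answer is 4*log(x) + log(x - 1) + log(x + 2).
Step 1. Decompose ∫((6*x**2 + 5*x - 8)/(x**3 + x**2 - 2*x)) dx by partial fractions, (6*x**2 + 5*x - 8)/(x**3 + x**2 - 2*x) = 1/(x + 2) + 1/(x - 1) + 4/x: now ∫(4/x) dx + ∫(1/(x - 1)) dx + ∫(1/(x + 2)) dx.
Step 2. Evaluate the standard form [assuming x > 0]: now 4*log(x) + ∫(1/(x - 1)) dx + ∫(1/(x + 2)) dx.
Step 3. Evaluate the standard form [assuming x > -2]: now 4*log(x) + log(x + 2) + ∫(1/(x - 1)) dx.
Step 4. Evaluate the standard form [assuming x > 1]: now 4*log(x) + log(x - 1) + log(x + 2).
Answer: 4*log(x) + log(x - 1) + log(x + 2).


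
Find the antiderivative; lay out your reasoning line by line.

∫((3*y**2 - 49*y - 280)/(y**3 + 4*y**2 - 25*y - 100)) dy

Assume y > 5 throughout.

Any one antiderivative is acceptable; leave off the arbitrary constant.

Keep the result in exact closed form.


Step 1. Decompose ∫((3*y**2 - 49*y - 280)/(y**3 + 4*y**2 - 25*y - 100)) dy by partial fractions, (3*y**2 - 49*y - 280)/(y**3 + 4*y**2 - 25*y - 100) = 4/(y + 5) + 4/(y + 4) - 5/(y - 5): now ∫(-5/(y - 5)) dy + ∫(4/(y + 4)) dy + ∫(4/(y + 5)) dy.
Step 2. Evaluate the standard form [assuming y > -5]: now 4*log(y + 5) + ∫(-5/(y - 5)) dy + ∫(4/(y + 4)) dy.
Step 3. Evaluate the standard form [assuming y > -4]: now 4*log(y + 4) + 4*log(y + 5) + ∫(-5/(y - 5)) dy.
Step 4. Evaluate the standard form [assuming y > 5]: now -5*log(y - 5) + 4*log(y + 4) + 4*log(y + 5).
Answer: -5*log(y - 5) + 4*log(y + 4) + 4*log(y + 5).


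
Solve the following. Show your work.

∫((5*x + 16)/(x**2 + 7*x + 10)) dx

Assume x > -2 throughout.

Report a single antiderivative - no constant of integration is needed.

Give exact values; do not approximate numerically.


Step 1. Decompose ∫((5*x + 16)/(x**2 + 7*x + 10)) dx by partial fractions, (5*x + 16)/(x**2 + 7*x + 10) = 3/(x + 5) + 2/(x + 2): now ∫(2/(x + 2)) dx + ∫(3/(x + 5)) dx.
Step 2. Evaluate the standard form [assuming x > -2]: now 2*log(x + 2) + ∫(3/(x + 5)) dx.
Step 3. Evaluate the standard form [assuming x > -5]: now 2*log(x + 2) + 3*log(x + 5).
Answer: 2*log(x + 2) + 3*log(x + 5).


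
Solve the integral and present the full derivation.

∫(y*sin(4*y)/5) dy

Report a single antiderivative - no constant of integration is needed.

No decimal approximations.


Step 1. Integrate ∫(y*sin(4*y)/5) dy by parts with u = y, dv = (sin(4*y)/5) dy, so v = -cos(4*y)/20: now -y*cos(4*y)/20 + ∫(cos(4*y)/20) dy.
Step 2. Evaluate the standard form: now -y*cos(4*y)/20 + sin(4*y)/80.
Answer: -y*cos(4*y)/20 + sin(4*y)/80.


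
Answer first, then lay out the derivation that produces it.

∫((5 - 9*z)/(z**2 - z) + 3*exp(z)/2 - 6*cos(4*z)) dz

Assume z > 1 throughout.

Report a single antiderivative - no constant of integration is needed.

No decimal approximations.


The answer is 3*exp(z)/2 - 5*log(z) - 4*log(z - 1) - 3*sin(4*z)/2.
Step 1. Rewrite: now ∫((5 - 9*z)/(z**2 - z)) dz + ∫(3*exp(z)/2) dz + ∫(-6*cos(4*z)) dz.
Step 2. Decompose ∫((5 - 9*z)/(z**2 - z)) dz by partial fractions, (5 - 9*z)/(z**2 - z) = -4/(z - 1) - 5/z: now ∫(-5/z) dz + ∫(-4/(z - 1)) dz + ∫(3*exp(z)/2) dz + ∫(-6*cos(4*z)) dz.
Step 3. Evaluate the standard form [assuming z > 1]: now -4*log(z - 1) + ∫(-5/z) dz + ∫(3*exp(z)/2) dz + ∫(-6*cos(4*z)) dz.
Step 4. Evaluate the standard form [assuming z > 0]: now -5*log(z) - 4*log(z - 1) + ∫(3*exp(z)/2) dz + ∫(-6*cos(4*z)) dz.
Step 5. Evaluate the standard form: now 3*exp(z)/2 - 5*log(z) - 4*log(z - 1) + ∫(-6*cos(4*z)) dz.
Step 6. Evaluate the standard form: now 3*exp(z)/2 - 5*log(z) - 4*log(z - 1) - 3*sin(4*z)/2.
Answer: 3*exp(z)/2 - 5*log(z) - 4*log(z - 1) - 3*sin(4*z)/2.


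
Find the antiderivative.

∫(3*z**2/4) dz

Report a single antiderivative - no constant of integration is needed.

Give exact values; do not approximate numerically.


Answer: z**3/4.


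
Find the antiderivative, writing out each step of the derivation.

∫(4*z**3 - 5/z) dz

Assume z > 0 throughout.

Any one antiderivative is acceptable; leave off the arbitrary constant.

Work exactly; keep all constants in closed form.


Step 1. Rewrite: now ∫(-5/z) dz + ∫(4*z**3) dz.
Step 2. Evaluate the standard form [assuming z > 0]: now -5*log(z) + ∫(4*z**3) dz.
Step 3. Evaluate the standard form: now z**4 - 5*log(z).
Answer: z**4 - 5*log(z).


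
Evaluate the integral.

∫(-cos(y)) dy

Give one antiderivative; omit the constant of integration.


Answer: -sin(y).


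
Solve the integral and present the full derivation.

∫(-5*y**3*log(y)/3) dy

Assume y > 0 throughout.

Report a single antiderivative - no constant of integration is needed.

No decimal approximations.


Step 1. Integrate ∫(-5*y**3*log(y)/3) dy by parts with u = log(y), dv = (-5*y**3/3) dy, so v = -5*y**4/12 [assuming y > 0]: now -5*y**4*log(y)/12 + ∫(5*y**3/12) dy.
Step 2. Evaluate the standard form: now -5*y**4*log(y)/12 + 5*y**4/48.
Answer: -5*y**4*log(y)/12 + 5*y**4/48.


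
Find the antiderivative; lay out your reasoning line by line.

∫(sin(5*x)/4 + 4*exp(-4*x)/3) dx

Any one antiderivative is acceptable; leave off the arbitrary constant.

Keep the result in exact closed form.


Step 1. Rewrite: now ∫(4*exp(-4*x)/3) dx + ∫(sin(5*x)/4) dx.
Step 2. Evaluate the standard form: now -cos(5*x)/20 + ∫(4*exp(-4*x)/3) dx.
Step 3. Evaluate the standard form: now -cos(5*x)/20 - exp(-4*x)/3.
Answer: -cos(5*x)/20 - exp(-4*x)/3.


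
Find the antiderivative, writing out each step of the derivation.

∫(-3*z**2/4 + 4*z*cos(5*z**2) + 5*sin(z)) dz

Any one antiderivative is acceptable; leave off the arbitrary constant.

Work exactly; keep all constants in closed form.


Step 1. Rewrite: now ∫(-3*z**2/4) dz + ∫(4*z*cos(5*z**2)) dz + ∫(5*sin(z)) dz.
Step 2. Substitute u = z**2, turning ∫(4*z*cos(5*z**2)) dz into ∫(2*cos(5*u)) du: now ∫(-3*z**2/4) dz + ∫(5*sin(z)) dz + ∫(2*cos(5*u)) du.
Step 3. Evaluate the standard form: now 2*sin(5*u)/5 + ∫(-3*z**2/4) dz + ∫(5*sin(z)) dz.
Step 4. Substitute back u = z**2: now 2*sin(5*z**2)/5 + ∫(-3*z**2/4) dz + ∫(5*sin(z)) dz.
Step 5. Evaluate the standard form: now 2*sin(5*z**2)/5 - 5*cos(z) + ∫(-3*z**2/4) dz.
Step 6. Evaluate the standard form: now -z**3/4 + 2*sin(5*z**2)/5 - 5*cos(z).
Answer: -z**3/4 + 2*sin(5*z**2)/5 - 5*cos(z).


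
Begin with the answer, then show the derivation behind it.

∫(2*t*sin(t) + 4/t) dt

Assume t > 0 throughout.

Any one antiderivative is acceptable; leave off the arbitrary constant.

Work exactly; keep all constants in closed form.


The answer is -2*t*cos(t) + 4*log(t) + 2*sin(t).
Step 1. Rewrite: now ∫(4/t) dt + ∫(2*t*sin(t)) dt.
Step 2. Integrate ∫(2*t*sin(t)) dt by parts with u = t, dv = (2*sin(t)) dt, so v = -2*cos(t): now -2*t*cos(t) + ∫(4/t) dt + ∫(2*cos(t)) dt.
Step 3. Evaluate the standard form: now -2*t*cos(t) + 2*sin(t) + ∫(4/t) dt.
Step 4. Evaluate the standard form [assuming t > 0]: now -2*t*cos(t) + 4*log(t) + 2*sin(t).
Answer: -2*t*cos(t) + 4*log(t) + 2*sin(t).


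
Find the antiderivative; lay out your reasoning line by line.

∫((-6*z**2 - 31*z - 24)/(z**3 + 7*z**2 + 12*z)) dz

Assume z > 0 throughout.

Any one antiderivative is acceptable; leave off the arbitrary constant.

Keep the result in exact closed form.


Step 1. Decompose ∫((-6*z**2 - 31*z - 24)/(z**3 + 7*z**2 + 12*z)) dz by partial fractions, (-6*z**2 - 31*z - 24)/(z**3 + 7*z**2 + 12*z) = 1/(z + 4) - 5/(z + 3) - 2/z: now ∫(-2/z) dz + ∫(-5/(z + 3)) dz + ∫(1/(z + 4)) dz.
Step 2. Evaluate the standard form [assuming z > -4]: now log(z + 4) + ∫(-2/z) dz + ∫(-5/(z + 3)) dz.
Step 3. Evaluate the standard form [assuming z > 0]: now -2*log(z) + log(z + 4) + ∫(-5/(z + 3)) dz.
Step 4. Evaluate the standard form [assuming z > -3]: now -2*log(z) - 5*log(z + 3) + log(z + 4).
Answer: -2*log(z) - 5*log(z + 3) + log(z + 4).


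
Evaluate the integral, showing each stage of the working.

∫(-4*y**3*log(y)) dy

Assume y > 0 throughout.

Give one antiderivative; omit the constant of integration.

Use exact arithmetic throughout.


Step 1. Integrate ∫(-4*y**3*log(y)) dy by parts with u = log(y), dv = (-4*y**3) dy, so v = -y**4 [assuming y > 0]: now -y**4*log(y) + ∫(y**3) dy.
Step 2. Evaluate the standard form: now -y**4*log(y) + y**4/4.
Answer: -y**4*log(y) + y**4/4.


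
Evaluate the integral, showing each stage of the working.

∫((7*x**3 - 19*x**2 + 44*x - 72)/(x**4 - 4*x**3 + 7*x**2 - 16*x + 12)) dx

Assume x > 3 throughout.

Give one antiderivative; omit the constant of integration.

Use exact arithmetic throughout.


Step 1. Decompose ∫((7*x**3 - 19*x**2 + 44*x - 72)/(x**4 - 4*x**3 + 7*x**2 - 16*x + 12)) dx by partial fractions, (7*x**3 - 19*x**2 + 44*x - 72)/(x**4 - 4*x**3 + 7*x**2 - 16*x + 12) = -4/(x**2 + 4) + 4/(x - 1) + 3/(x - 3): now ∫(3/(x - 3)) dx + ∫(4/(x - 1)) dx + ∫(-4/(x**2 + 4)) dx.
Step 2. Evaluate the standard form [assuming x > 1]: now 4*log(x - 1) + ∫(3/(x - 3)) dx + ∫(-4/(x**2 + 4)) dx.
Step 3. Evaluate the standard form [assuming x > 3]: now 3*log(x - 3) + 4*log(x - 1) + ∫(-4/(x**2 + 4)) dx.
Step 4. Evaluate the standard form: now 3*log(x - 3) + 4*log(x - 1) - 2*atan(x/2).
Answer: 3*log(x - 3) + 4*log(x - 1) - 2*atan(x/2).


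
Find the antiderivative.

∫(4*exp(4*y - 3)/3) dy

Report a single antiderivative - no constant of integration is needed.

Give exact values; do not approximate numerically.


Answer: exp(4*y - 3)/3.


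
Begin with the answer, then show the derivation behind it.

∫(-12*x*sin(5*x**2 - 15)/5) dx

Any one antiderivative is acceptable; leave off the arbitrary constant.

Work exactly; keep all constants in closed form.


The answer is 6*cos(5*x**2 - 15)/25.
Step 1. Substitute u = x**2 - 3, turning ∫(-12*x*sin(5*x**2 - 15)/5) dx into ∫(-6*sin(5*u)/5) du: now ∫(-6*sin(5*u)/5) du.
Step 2. Evaluate the standard form: now 6*cos(5*u)/25.
Step 3. Substitute back u = x**2 - 3: now 6*cos(5*x**2 - 15)/25.
Answer: 6*cos(5*x**2 - 15)/25.


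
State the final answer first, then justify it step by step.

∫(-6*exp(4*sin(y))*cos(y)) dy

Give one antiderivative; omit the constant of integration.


The answer is -3*exp(4*sin(y))/2.
Step 1. Substitute u = sin(y), turning ∫(-6*exp(4*sin(y))*cos(y)) dy into ∫(-6*exp(4*u)) du: now ∫(-6*exp(4*u)) du.
Step 2. Evaluate the standard form: now -3*exp(4*u)/2.
Step 3. Substitute back u = sin(y): now -3*exp(4*sin(y))/2.
Answer: -3*exp(4*sin(y))/2.


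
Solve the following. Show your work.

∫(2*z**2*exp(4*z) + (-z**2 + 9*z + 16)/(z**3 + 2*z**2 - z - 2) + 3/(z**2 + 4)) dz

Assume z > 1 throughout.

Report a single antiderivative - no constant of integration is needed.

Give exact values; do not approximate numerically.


Step 1. Rewrite: now ∫(2*z**2*exp(4*z)) dz + ∫((-z**2 + 9*z + 16)/(z**3 + 2*z**2 - z - 2)) dz + ∫(3/(z**2 + 4)) dz.
Step 2. Decompose ∫((-z**2 + 9*z + 16)/(z**3 + 2*z**2 - z - 2)) dz by partial fractions, (-z**2 + 9*z + 16)/(z**3 + 2*z**2 - z - 2) = -2/(z + 2) - 3/(z + 1) + 4/(z - 1): now ∫(2*z**2*exp(4*z)) dz + ∫(4/(z - 1)) dz + ∫(-3/(z + 1)) dz + ∫(-2/(z + 2)) dz + ∫(3/(z**2 + 4)) dz.
Step 3. Evaluate the standard form [assuming z > -2]: now -2*log(z + 2) + ∫(2*z**2*exp(4*z)) dz + ∫(4/(z - 1)) dz + ∫(-3/(z + 1)) dz + ∫(3/(z**2 + 4)) dz.
Step 4. Evaluate the standard form [assuming z > 1]: now 4*log(z - 1) - 2*log(z + 2) + ∫(2*z**2*exp(4*z)) dz + ∫(-3/(z + 1)) dz + ∫(3/(z**2 + 4)) dz.
Step 5. Evaluate the standard form [assuming z > -1]: now 4*log(z - 1) - 3*log(z + 1) - 2*log(z + 2) + ∫(2*z**2*exp(4*z)) dz + ∫(3/(z**2 + 4)) dz.
Step 6. Integrate ∫(2*z**2*exp(4*z)) dz by parts with u = z**2, dv = (2*exp(4*z)) dz, so v = exp(4*z)/2: now z**2*exp(4*z)/2 + 4*log(z - 1) - 3*log(z + 1) - 2*log(z + 2) + ∫(-z*exp(4*z)) dz + ∫(3/(z**2 + 4)) dz.
Step 7. Integrate ∫(-z*exp(4*z)) dz by parts with u = z, dv = (-exp(4*z)) dz, so v = -exp(4*z)/4: now z**2*exp(4*z)/2 - z*exp(4*z)/4 + 4*log(z - 1) - 3*log(z + 1) - 2*log(z + 2) + ∫(3/(z**2 + 4)) dz + ∫(exp(4*z)/4) dz.
Step 8. Evaluate the standard form: now z**2*exp(4*z)/2 - z*exp(4*z)/4 + exp(4*z)/16 + 4*log(z - 1) - 3*log(z + 1) - 2*log(z + 2) + ∫(3/(z**2 + 4)) dz.
Step 9. Evaluate the standard form: now z**2*exp(4*z)/2 - z*exp(4*z)/4 + exp(4*z)/16 + 4*log(z - 1) - 3*log(z + 1) - 2*log(z + 2) + 3*atan(z/2)/2.
Answer: z**2*exp(4*z)/2 - z*exp(4*z)/4 + exp(4*z)/16 + 4*log(z - 1) - 3*log(z + 1) - 2*log(z + 2) + 3*atan(z/2)/2.


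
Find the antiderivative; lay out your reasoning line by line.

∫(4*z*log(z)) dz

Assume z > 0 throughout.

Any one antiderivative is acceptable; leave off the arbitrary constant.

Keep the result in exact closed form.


Step 1. Integrate ∫(4*z*log(z)) dz by parts with u = log(z), dv = (4*z) dz, so v = 2*z**2 [assuming z > 0]: now 2*z**2*log(z) + ∫(-2*z) dz.
Step 2. Evaluate the standard form: now 2*z**2*log(z) - z**2.
Answer: 2*z**2*log(z) - z**2.


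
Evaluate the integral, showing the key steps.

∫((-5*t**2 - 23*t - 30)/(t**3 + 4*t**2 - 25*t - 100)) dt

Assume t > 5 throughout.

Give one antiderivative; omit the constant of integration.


Step 1. Decompose ∫((-5*t**2 - 23*t - 30)/(t**3 + 4*t**2 - 25*t - 100)) dt by partial fractions, (-5*t**2 - 23*t - 30)/(t**3 + 4*t**2 - 25*t - 100) = -4/(t + 5) + 2/(t + 4) - 3/(t - 5): now ∫(-3/(t - 5)) dt + ∫(2/(t + 4)) dt + ∫(-4/(t + 5)) dt.
Step 2. Evaluate the standard form [assuming t > -5]: now -4*log(t + 5) + ∫(-3/(t - 5)) dt + ∫(2/(t + 4)) dt.
Step 3. Evaluate the standard form [assuming t > 5]: now -3*log(t - 5) - 4*log(t + 5) + ∫(2/(t + 4)) dt.
Step 4. Evaluate the standard form [assuming t > -4]: now -3*log(t - 5) + 2*log(t + 4) - 4*log(t + 5).
Answer: -3*log(t - 5) + 2*log(t + 4) - 4*log(t + 5).


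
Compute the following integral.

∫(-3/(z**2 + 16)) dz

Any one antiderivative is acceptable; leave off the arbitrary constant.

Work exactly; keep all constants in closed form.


Answer: -3*atan(z/4)/4.


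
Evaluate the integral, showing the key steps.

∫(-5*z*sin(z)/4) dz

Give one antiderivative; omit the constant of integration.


Step 1. Integrate ∫(-5*z*sin(z)/4) dz by parts with u = z, dv = (-5*sin(z)/4) dz, so v = 5*cos(z)/4: now 5*z*cos(z)/4 + ∫(-5*cos(z)/4) dz.
Step 2. Evaluate the standard form: now 5*z*cos(z)/4 - 5*sin(z)/4.
Answer: 5*z*cos(z)/4 - 5*sin(z)/4.


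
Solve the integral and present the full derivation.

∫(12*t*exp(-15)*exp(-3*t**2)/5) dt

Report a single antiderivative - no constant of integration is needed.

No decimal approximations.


Step 1. Substitute u = t**2 + 5, turning ∫(12*t*exp(-15)*exp(-3*t**2)/5) dt into ∫(6*exp(-3*u)/5) du: now ∫(6*exp(-3*u)/5) du.
Step 2. Evaluate the standard form: now -2*exp(-3*u)/5.
Step 3. Substitute back u = t**2 + 5: now -2*exp(-3*t**2 - 15)/5.
Answer: -2*exp(-3*t**2 - 15)/5.


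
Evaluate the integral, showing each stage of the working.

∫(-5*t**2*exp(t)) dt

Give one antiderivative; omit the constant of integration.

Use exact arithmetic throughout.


Step 1. Integrate ∫(-5*t**2*exp(t)) dt by parts with u = t**2, dv = (-5*exp(t)) dt, so v = -5*exp(t): now -5*t**2*exp(t) + ∫(10*t*exp(t)) dt.
Step 2. Integrate ∫(10*t*exp(t)) dt by parts with u = t, dv = (10*exp(t)) dt, so v = 10*exp(t): now -5*t**2*exp(t) + 10*t*exp(t) + ∫(-10*exp(t)) dt.
Step 3. Evaluate the standard form: now -5*t**2*exp(t) + 10*t*exp(t) - 10*exp(t).
Answer: -5*t**2*exp(t) + 10*t*exp(t) - 10*exp(t).


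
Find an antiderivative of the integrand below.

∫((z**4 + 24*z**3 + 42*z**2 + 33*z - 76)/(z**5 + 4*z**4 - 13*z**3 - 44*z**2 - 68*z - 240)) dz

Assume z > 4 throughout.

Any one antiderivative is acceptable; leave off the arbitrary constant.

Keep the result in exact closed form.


Answer: 2*log(z - 4) + 2*log(z + 3) - 3*log(z + 5) + 3*atan(z/2)/2.


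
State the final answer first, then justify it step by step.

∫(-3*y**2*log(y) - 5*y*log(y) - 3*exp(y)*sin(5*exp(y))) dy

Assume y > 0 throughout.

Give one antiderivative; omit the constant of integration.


The answer is -y**3*log(y) + y**3/3 - 5*y**2*log(y)/2 + 5*y**2/4 + 3*cos(5*exp(y))/5.
Step 1. Rewrite: now ∫(-5*y*log(y)) dy + ∫(-3*y**2*log(y)) dy + ∫(-3*exp(y)*sin(5*exp(y))) dy.
Step 2. Substitute u = exp(y), turning ∫(-3*exp(y)*sin(5*exp(y))) dy into ∫(-3*sin(5*u)) du: now ∫(-5*y*log(y)) dy + ∫(-3*y**2*log(y)) dy + ∫(-3*sin(5*u)) du.
Step 3. Evaluate the standard form: now 3*cos(5*u)/5 + ∫(-5*y*log(y)) dy + ∫(-3*y**2*log(y)) dy.
Step 4. Substitute back u = exp(y): now 3*cos(5*exp(y))/5 + ∫(-5*y*log(y)) dy + ∫(-3*y**2*log(y)) dy.
Step 5. Integrate ∫(-3*y**2*log(y)) dy by parts with u = log(y), dv = (-3*y**2) dy, so v = -y**3 [assuming y > 0]: now -y**3*log(y) + 3*cos(5*exp(y))/5 + ∫(y**2) dy + ∫(-5*y*log(y)) dy.
Step 6. Evaluate the standard form: now -y**3*log(y) + y**3/3 + 3*cos(5*exp(y))/5 + ∫(-5*y*log(y)) dy.
Step 7. Integrate ∫(-5*y*log(y)) dy by parts with u = log(y), dv = (-5*y) dy, so v = -5*y**2/2 [assuming y > 0]: now -y**3*log(y) + y**3/3 - 5*y**2*log(y)/2 + 3*cos(5*exp(y))/5 + ∫(5*y/2) dy.
Step 8. Evaluate the standard form: now -y**3*log(y) + y**3/3 - 5*y**2*log(y)/2 + 5*y**2/4 + 3*cos(5*exp(y))/5.
Answer: -y**3*log(y) + y**3/3 - 5*y**2*log(y)/2 + 5*y**2/4 + 3*cos(5*exp(y))/5.
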